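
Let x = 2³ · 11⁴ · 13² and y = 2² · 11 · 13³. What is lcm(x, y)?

max exponent per prime: 2³ · 11⁴ · 13³ = 257330216

257330216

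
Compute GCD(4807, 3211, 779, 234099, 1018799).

19

gcd(4807, 3211): 4807 = 1·3211 + 1596; 3211 = 2·1596 + 19; 1596 = 84·19 + 0 → 19
gcd(19, 779): 779 = 41·19 + 0 → 19
gcd(19, 234099): 234099 = 12321·19 + 0 → 19
gcd(19, 1018799): 1018799 = 53621·19 + 0 → 19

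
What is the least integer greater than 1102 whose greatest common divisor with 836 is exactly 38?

Multiples of 38 above 1102: 38·30, 38·31, … . Need the cofactor coprime to 836/38 = 22.
Checking s = 30, 31, … the first with gcd(s, 22) = 1 is s = 31, giving 1178.

1178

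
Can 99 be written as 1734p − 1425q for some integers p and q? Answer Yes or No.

gcd(1734, 1425): 1734 = 1·1425 + 309; 1425 = 4·309 + 189; 309 = 1·189 + 120; 189 = 1·120 + 69; 120 = 1·69 + 51; 69 = 1·51 + 18; 51 = 2·18 + 15; 18 = 1·15 + 3; 15 = 5·3 + 0 → 3
3 divides 99, so a solution exists.

Yes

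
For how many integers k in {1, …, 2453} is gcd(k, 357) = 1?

1320

357 = 3·7·17. Inclusion–exclusion on these primes:
2453 − ⌊2453/3⌋ − ⌊2453/7⌋ − ⌊2453/17⌋ + ⌊2453/21⌋ + ⌊2453/51⌋ + ⌊2453/119⌋ − ⌊2453/357⌋ = 1320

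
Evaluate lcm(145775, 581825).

gcd first: 581825 = 3·145775 + 144500; 145775 = 1·144500 + 1275; 144500 = 113·1275 + 425; 1275 = 3·425 + 0 → gcd = 425
lcm = 145775·581825/gcd = 84815539375/425 = 199565975

199565975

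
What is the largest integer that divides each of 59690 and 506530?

Euclid: 506530 = 8·59690 + 29010; 59690 = 2·29010 + 1670; 29010 = 17·1670 + 620; 1670 = 2·620 + 430; 620 = 1·430 + 190; 430 = 2·190 + 50; 190 = 3·50 + 40; 50 = 1·40 + 10; 40 = 4·10 + 0. Last nonzero remainder: 10.

10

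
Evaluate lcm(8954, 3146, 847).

8954 = 2 · 11² · 37; 3146 = 2 · 11² · 13; 847 = 7 · 11²
lcm takes max exponent of each prime: 2 · 7 · 11² · 13 · 37 = 814814

814814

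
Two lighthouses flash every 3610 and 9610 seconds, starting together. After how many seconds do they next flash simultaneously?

3610 = 2 · 5 · 19²; 9610 = 2 · 5 · 31²
max exponents: 2 · 5 · 19² · 31² = 3469210

3469210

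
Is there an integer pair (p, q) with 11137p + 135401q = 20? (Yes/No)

gcd(11137, 135401): 135401 = 12·11137 + 1757; 11137 = 6·1757 + 595; 1757 = 2·595 + 567; 595 = 1·567 + 28; 567 = 20·28 + 7; 28 = 4·7 + 0 → 7
7 does not divide 20, so a solution does not exist.

No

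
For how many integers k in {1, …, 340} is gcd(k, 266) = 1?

138

266 = 2·7·19. Inclusion–exclusion on these primes:
340 − ⌊340/2⌋ − ⌊340/7⌋ − ⌊340/19⌋ + ⌊340/14⌋ + ⌊340/38⌋ + ⌊340/133⌋ − ⌊340/266⌋ = 138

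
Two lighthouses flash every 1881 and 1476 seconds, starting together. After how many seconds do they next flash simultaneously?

1881 = 3² · 11 · 19; 1476 = 2² · 3² · 41
max exponents: 2² · 3² · 11 · 19 · 41 = 308484

308484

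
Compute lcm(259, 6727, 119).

259 = 7 · 37; 6727 = 7 · 31²; 119 = 7 · 17
lcm takes max exponent of each prime: 7 · 17 · 31² · 37 = 4231283

4231283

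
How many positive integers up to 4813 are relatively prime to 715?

3232

715 = 5·11·13. Inclusion–exclusion on these primes:
4813 − ⌊4813/5⌋ − ⌊4813/11⌋ − ⌊4813/13⌋ + ⌊4813/55⌋ + ⌊4813/65⌋ + ⌊4813/143⌋ − ⌊4813/715⌋ = 3232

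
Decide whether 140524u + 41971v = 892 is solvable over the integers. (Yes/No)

gcd(140524, 41971): 140524 = 3·41971 + 14611; 41971 = 2·14611 + 12749; 14611 = 1·12749 + 1862; 12749 = 6·1862 + 1577; 1862 = 1·1577 + 285; 1577 = 5·285 + 152; 285 = 1·152 + 133; 152 = 1·133 + 19; 133 = 7·19 + 0 → 19
19 does not divide 892, so a solution does not exist.

No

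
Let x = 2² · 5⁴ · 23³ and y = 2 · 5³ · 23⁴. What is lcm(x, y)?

max exponent per prime: 2² · 5⁴ · 23⁴ = 699602500

699602500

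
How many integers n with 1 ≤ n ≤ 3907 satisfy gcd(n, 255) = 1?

255 = 3·5·17. Inclusion–exclusion on these primes:
3907 − ⌊3907/3⌋ − ⌊3907/5⌋ − ⌊3907/17⌋ + ⌊3907/15⌋ + ⌊3907/51⌋ + ⌊3907/85⌋ − ⌊3907/255⌋ = 1961

1961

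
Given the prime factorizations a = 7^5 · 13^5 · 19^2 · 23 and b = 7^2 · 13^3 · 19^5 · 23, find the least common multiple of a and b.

355388035203491927

max exponent per prime: 7^5 · 13^5 · 19^5 · 23 = 355388035203491927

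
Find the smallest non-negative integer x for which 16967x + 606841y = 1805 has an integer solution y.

Euclid: 606841 = 35·16967 + 12996; 16967 = 1·12996 + 3971; 12996 = 3·3971 + 1083; 3971 = 3·1083 + 722; 1083 = 1·722 + 361; 722 = 2·361 + 0 → gcd = 361; 1805 = 361·5.
Back-substitution yields 16967·(-608) + 606841·(17) = 361, so one solution is x = -608·5 = -3040, y = 17·5 = 85.
Solutions in x differ by 606841/361 = 1681; the one in [0, 1681) is -3040 mod 1681 = 322.

322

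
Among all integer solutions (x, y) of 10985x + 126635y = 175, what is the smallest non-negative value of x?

Euclid: 126635 = 11·10985 + 5800; 10985 = 1·5800 + 5185; 5800 = 1·5185 + 615; 5185 = 8·615 + 265; 615 = 2·265 + 85; 265 = 3·85 + 10; 85 = 8·10 + 5; 10 = 2·5 + 0 → gcd = 5; 175 = 5·35.
Back-substitution yields 10985·(-11943) + 126635·(1036) = 5, so one solution is x = -11943·35 = -418005, y = 1036·35 = 36260.
Solutions in x differ by 126635/5 = 25327; the one in [0, 25327) is -418005 mod 25327 = 12554.

12554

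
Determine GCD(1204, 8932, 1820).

gcd(1204, 8932): 8932 = 7·1204 + 504; 1204 = 2·504 + 196; 504 = 2·196 + 112; 196 = 1·112 + 84; 112 = 1·84 + 28; 84 = 3·28 + 0 → 28
gcd(28, 1820): 1820 = 65·28 + 0 → 28

28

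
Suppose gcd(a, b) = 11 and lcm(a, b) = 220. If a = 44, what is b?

55

a·b = gcd·lcm = 11·220 = 2420, so b = 2420/44 = 55.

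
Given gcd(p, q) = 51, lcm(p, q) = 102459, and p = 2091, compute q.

Using pq = gcd(p,q)·lcm(p,q) = 51·102459 = 5225409, we get q = 5225409/2091 = 2499.

2499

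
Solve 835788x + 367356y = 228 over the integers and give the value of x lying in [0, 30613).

16435

Euclid: 835788 = 2·367356 + 101076; 367356 = 3·101076 + 64128; 101076 = 1·64128 + 36948; 64128 = 1·36948 + 27180; 36948 = 1·27180 + 9768; 27180 = 2·9768 + 7644; 9768 = 1·7644 + 2124; 7644 = 3·2124 + 1272; 2124 = 1·1272 + 852; 1272 = 1·852 + 420; 852 = 2·420 + 12; 420 = 35·12 + 0 → gcd = 12; 228 = 12·19.
Back-substitution yields 835788·(865) + 367356·(-1968) = 12, so one solution is x = 865·19 = 16435, y = -1968·19 = -37392.
Solutions in x differ by 367356/12 = 30613; the one in [0, 30613) is 16435 mod 30613 = 16435.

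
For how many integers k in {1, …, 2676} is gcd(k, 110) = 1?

Prime factors of 110: 2, 5, 11. Count integers ≤ 2676 divisible by none of them.
By inclusion–exclusion: 2676 − ⌊2676/2⌋ − ⌊2676/5⌋ − ⌊2676/11⌋ + ⌊2676/10⌋ + ⌊2676/22⌋ + ⌊2676/55⌋ − ⌊2676/110⌋ = 972.

972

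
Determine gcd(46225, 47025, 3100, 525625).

46225 = 5² · 43²; 47025 = 3² · 5² · 11 · 19; 3100 = 2² · 5² · 31; 525625 = 5⁴ · 29²
gcd takes min exponent of each prime: 5² = 25

25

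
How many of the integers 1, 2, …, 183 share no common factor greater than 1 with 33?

33 = 3·11. Inclusion–exclusion on these primes:
183 − ⌊183/3⌋ − ⌊183/11⌋ + ⌊183/33⌋ = 111

111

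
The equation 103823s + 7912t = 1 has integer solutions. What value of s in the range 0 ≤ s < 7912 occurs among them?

3911

Reduce mod 7912: 103823s ≡ 1 (mod 7912). With g = gcd(103823, 7912) = 1 dividing 1, divide through: 103823s ≡ 1 (mod 7912).
Since gcd(103823, 7912) = 1, s ≡ 1·(103823)⁻¹ ≡ 3911 (mod 7912). Smallest non-negative: 3911.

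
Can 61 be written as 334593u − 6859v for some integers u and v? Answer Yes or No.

By Bézout, 334593u − 6859v = 61 has integer solutions iff gcd(334593, 6859) | 61.
Euclid: 334593 = 48·6859 + 5361; 6859 = 1·5361 + 1498; 5361 = 3·1498 + 867; 1498 = 1·867 + 631; 867 = 1·631 + 236; 631 = 2·236 + 159; 236 = 1·159 + 77; 159 = 2·77 + 5; 77 = 15·5 + 2; 5 = 2·2 + 1; 2 = 2·1 + 0. gcd = 1; 61 mod 1 = 0. Yes.

Yes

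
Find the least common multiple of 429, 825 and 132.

429 = 3 · 11 · 13; 825 = 3 · 5² · 11; 132 = 2² · 3 · 11
lcm takes max exponent of each prime: 2² · 3 · 5² · 11 · 13 = 42900

42900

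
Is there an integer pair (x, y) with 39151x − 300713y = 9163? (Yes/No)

gcd(39151, 300713): 300713 = 7·39151 + 26656; 39151 = 1·26656 + 12495; 26656 = 2·12495 + 1666; 12495 = 7·1666 + 833; 1666 = 2·833 + 0 → 833
833 divides 9163, so a solution exists.

Yes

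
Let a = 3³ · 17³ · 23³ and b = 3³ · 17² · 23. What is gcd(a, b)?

min exponent per shared prime: 3³ · 17² · 23 = 179469

179469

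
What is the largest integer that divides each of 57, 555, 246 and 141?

gcd(57, 555): 555 = 9·57 + 42; 57 = 1·42 + 15; 42 = 2·15 + 12; 15 = 1·12 + 3; 12 = 4·3 + 0 → 3
gcd(3, 246): 246 = 82·3 + 0 → 3
gcd(3, 141): 141 = 47·3 + 0 → 3

3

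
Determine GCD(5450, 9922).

2

5450 = 2 · 5² · 109
9922 = 2 · 11² · 41
Common: 2 = 2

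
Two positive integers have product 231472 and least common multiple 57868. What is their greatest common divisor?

gcd·lcm = product, so gcd = 231472/57868 = 4.

4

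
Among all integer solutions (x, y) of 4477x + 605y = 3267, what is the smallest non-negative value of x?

Reduce mod 605: 4477x ≡ 3267 (mod 605). With g = gcd(4477, 605) = 121 dividing 3267, divide through: 37x ≡ 27 (mod 5).
Since gcd(37, 5) = 1, x ≡ 27·(37)⁻¹ ≡ 1 (mod 5). Smallest non-negative: 1.

1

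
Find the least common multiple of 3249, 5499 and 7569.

1669501899

3249 = 3² · 19²; 5499 = 3² · 13 · 47; 7569 = 3² · 29²
lcm takes max exponent of each prime: 3² · 13 · 19² · 29² · 47 = 1669501899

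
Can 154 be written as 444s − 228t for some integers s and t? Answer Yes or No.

No

By Bézout, 444s − 228t = 154 has integer solutions iff gcd(444, 228) | 154.
Euclid: 444 = 1·228 + 216; 228 = 1·216 + 12; 216 = 18·12 + 0. gcd = 12; 154 mod 12 = 10. No.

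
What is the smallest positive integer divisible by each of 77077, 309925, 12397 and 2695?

44319275

lcm(77077, 309925) = 77077·309925/gcd = 23888089225/539 = 44319275
lcm(44319275, 12397) = 44319275·12397/gcd = 549426052175/12397 = 44319275
lcm(44319275, 2695) = 44319275·2695/gcd = 119440446125/2695 = 44319275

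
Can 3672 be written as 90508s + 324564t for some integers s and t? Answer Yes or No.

gcd(90508, 324564): 324564 = 3·90508 + 53040; 90508 = 1·53040 + 37468; 53040 = 1·37468 + 15572; 37468 = 2·15572 + 6324; 15572 = 2·6324 + 2924; 6324 = 2·2924 + 476; 2924 = 6·476 + 68; 476 = 7·68 + 0 → 68
68 divides 3672, so a solution exists.

Yes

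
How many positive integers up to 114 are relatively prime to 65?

65 = 5·13. Inclusion–exclusion on these primes:
114 − ⌊114/5⌋ − ⌊114/13⌋ + ⌊114/65⌋ = 85

85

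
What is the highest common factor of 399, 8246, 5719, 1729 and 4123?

399 = 3 · 7 · 19; 8246 = 2 · 7 · 19 · 31; 5719 = 7 · 19 · 43; 1729 = 7 · 13 · 19; 4123 = 7 · 19 · 31
gcd takes min exponent of each prime: 7 · 19 = 133

133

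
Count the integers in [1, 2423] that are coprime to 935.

1659

935 = 5·11·17. Inclusion–exclusion on these primes:
2423 − ⌊2423/5⌋ − ⌊2423/11⌋ − ⌊2423/17⌋ + ⌊2423/55⌋ + ⌊2423/85⌋ + ⌊2423/187⌋ − ⌊2423/935⌋ = 1659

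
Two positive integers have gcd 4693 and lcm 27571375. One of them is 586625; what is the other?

220571

Using ab = gcd(a,b)·lcm(a,b) = 4693·27571375 = 129392462875, we get b = 129392462875/586625 = 220571.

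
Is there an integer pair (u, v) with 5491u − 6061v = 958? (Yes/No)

gcd(5491, 6061): 6061 = 1·5491 + 570; 5491 = 9·570 + 361; 570 = 1·361 + 209; 361 = 1·209 + 152; 209 = 1·152 + 57; 152 = 2·57 + 38; 57 = 1·38 + 19; 38 = 2·19 + 0 → 19
19 does not divide 958, so a solution does not exist.

No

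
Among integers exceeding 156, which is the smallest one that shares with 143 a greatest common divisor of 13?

169

143 = 13·11. Any k with gcd(k, 143) = 13 is a multiple of 13, say 13s, with s coprime to 11.
Need s > 156/13, so s ≥ 13. First s ≥ 13 with gcd(s, 11) = 1 is s = 13. Thus k = 13·13 = 169.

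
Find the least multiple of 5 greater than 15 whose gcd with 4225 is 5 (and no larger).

20

Multiples of 5 above 15: 5·4, 5·5, … . Need the cofactor coprime to 4225/5 = 845.
Checking s = 4, 5, … the first with gcd(s, 845) = 1 is s = 4, giving 20.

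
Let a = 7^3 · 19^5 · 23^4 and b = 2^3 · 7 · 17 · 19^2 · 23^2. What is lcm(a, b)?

max exponent per prime: 2^3 · 7^3 · 17 · 19^5 · 23^4 = 32323053217041832

32323053217041832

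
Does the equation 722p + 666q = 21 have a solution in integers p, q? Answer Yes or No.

No

gcd(722, 666): 722 = 1·666 + 56; 666 = 11·56 + 50; 56 = 1·50 + 6; 50 = 8·6 + 2; 6 = 3·2 + 0 → 2
2 does not divide 21, so a solution does not exist.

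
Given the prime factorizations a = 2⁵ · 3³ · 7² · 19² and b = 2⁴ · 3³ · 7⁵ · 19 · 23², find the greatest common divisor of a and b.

min exponent per shared prime: 2⁴ · 3³ · 7² · 19 = 402192

402192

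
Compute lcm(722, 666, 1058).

127185354

722 = 2 · 19²; 666 = 2 · 3² · 37; 1058 = 2 · 23²
lcm takes max exponent of each prime: 2 · 3² · 19² · 23² · 37 = 127185354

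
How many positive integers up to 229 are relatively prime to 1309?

1309 = 7·11·17. Inclusion–exclusion on these primes:
229 − ⌊229/7⌋ − ⌊229/11⌋ − ⌊229/17⌋ + ⌊229/77⌋ + ⌊229/119⌋ + ⌊229/187⌋ − ⌊229/1309⌋ = 168

168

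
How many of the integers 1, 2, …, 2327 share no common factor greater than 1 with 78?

716

Prime factors of 78: 2, 3, 13. Count integers ≤ 2327 divisible by none of them.
By inclusion–exclusion: 2327 − ⌊2327/2⌋ − ⌊2327/3⌋ − ⌊2327/13⌋ + ⌊2327/6⌋ + ⌊2327/26⌋ + ⌊2327/39⌋ − ⌊2327/78⌋ = 716.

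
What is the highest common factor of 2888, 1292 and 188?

gcd(2888, 1292): 2888 = 2·1292 + 304; 1292 = 4·304 + 76; 304 = 4·76 + 0 → 76
gcd(76, 188): 188 = 2·76 + 36; 76 = 2·36 + 4; 36 = 9·4 + 0 → 4

4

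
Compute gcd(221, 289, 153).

221 = 13 · 17; 289 = 17²; 153 = 3² · 17
gcd takes min exponent of each prime: 17 = 17

17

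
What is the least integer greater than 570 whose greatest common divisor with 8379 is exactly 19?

gcd(m, 8379) = 19 forces 19 | m; write m = 19s. Then gcd(19s, 19·441) = 19·gcd(s, 441), so need gcd(s, 441) = 1.
19s > 570 gives s ≥ 31. The least s ≥ 31 coprime to 441 is 31, so m = 19·31 = 589.

589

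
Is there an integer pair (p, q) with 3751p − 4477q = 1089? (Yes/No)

Yes

By Bézout, 3751p − 4477q = 1089 has integer solutions iff gcd(3751, 4477) | 1089.
Euclid: 4477 = 1·3751 + 726; 3751 = 5·726 + 121; 726 = 6·121 + 0. gcd = 121; 1089 mod 121 = 0. Yes.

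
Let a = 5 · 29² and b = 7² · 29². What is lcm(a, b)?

max exponent per prime: 5 · 7² · 29² = 206045

206045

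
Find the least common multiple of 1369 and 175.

1369 = 37²; 175 = 5² · 7
max exponents: 5² · 7 · 37² = 239575

239575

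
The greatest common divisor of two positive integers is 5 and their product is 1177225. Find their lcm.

Since gcd(a,b)·lcm(a,b) = ab, lcm = 1177225/5 = 235445.

235445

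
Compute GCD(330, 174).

330 = 2 · 3 · 5 · 11
174 = 2 · 3 · 29
Common: 2 · 3 = 6

6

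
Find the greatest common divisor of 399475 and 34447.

19

399475 = 5² · 19 · 29²
34447 = 7² · 19 · 37
Common: 19 = 19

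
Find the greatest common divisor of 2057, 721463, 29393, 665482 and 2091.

2057 = 11² · 17; 721463 = 17 · 31 · 37²; 29393 = 7 · 13 · 17 · 19; 665482 = 2 · 17 · 23² · 37; 2091 = 3 · 17 · 41
gcd takes min exponent of each prime: 17 = 17

17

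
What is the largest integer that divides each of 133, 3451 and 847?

7

gcd(133, 3451): 3451 = 25·133 + 126; 133 = 1·126 + 7; 126 = 18·7 + 0 → 7
gcd(7, 847): 847 = 121·7 + 0 → 7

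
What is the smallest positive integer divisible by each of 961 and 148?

142228

gcd first: 961 = 6·148 + 73; 148 = 2·73 + 2; 73 = 36·2 + 1; 2 = 2·1 + 0 → gcd = 1
lcm = 961·148/gcd = 142228/1 = 142228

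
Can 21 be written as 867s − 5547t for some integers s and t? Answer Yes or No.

Yes

gcd(867, 5547): 5547 = 6·867 + 345; 867 = 2·345 + 177; 345 = 1·177 + 168; 177 = 1·168 + 9; 168 = 18·9 + 6; 9 = 1·6 + 3; 6 = 2·3 + 0 → 3
3 divides 21, so a solution exists.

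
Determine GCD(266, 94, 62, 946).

2

gcd(266, 94): 266 = 2·94 + 78; 94 = 1·78 + 16; 78 = 4·16 + 14; 16 = 1·14 + 2; 14 = 7·2 + 0 → 2
gcd(2, 62): 62 = 31·2 + 0 → 2
gcd(2, 946): 946 = 473·2 + 0 → 2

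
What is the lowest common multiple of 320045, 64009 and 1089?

2880405

lcm(320045, 64009) = 320045·64009/gcd = 20485760405/64009 = 320045
lcm(320045, 1089) = 320045·1089/gcd = 348529005/121 = 2880405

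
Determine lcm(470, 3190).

149930

gcd first: 3190 = 6·470 + 370; 470 = 1·370 + 100; 370 = 3·100 + 70; 100 = 1·70 + 30; 70 = 2·30 + 10; 30 = 3·10 + 0 → gcd = 10
lcm = 470·3190/gcd = 1499300/10 = 149930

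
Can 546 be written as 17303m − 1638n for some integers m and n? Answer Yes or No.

By Bézout, 17303m − 1638n = 546 has integer solutions iff gcd(17303, 1638) | 546.
Euclid: 17303 = 10·1638 + 923; 1638 = 1·923 + 715; 923 = 1·715 + 208; 715 = 3·208 + 91; 208 = 2·91 + 26; 91 = 3·26 + 13; 26 = 2·13 + 0. gcd = 13; 546 mod 13 = 0. Yes.

Yes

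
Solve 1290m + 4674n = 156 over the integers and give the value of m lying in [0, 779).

511

gcd(1290, 4674) = 6 (Euclid: 4674 = 3·1290 + 804; 1290 = 1·804 + 486; 804 = 1·486 + 318; 486 = 1·318 + 168; 318 = 1·168 + 150; 168 = 1·150 + 18; 150 = 8·18 + 6; 18 = 3·6 + 0), and 6 | 156.
Extended Euclid: 1290·(-250) + 4674·(69) = 6. Scale by 26: m₀ = -6500.
General solution m = m₀ + 779t; reducing mod 779 gives m = 511 (and n = -141).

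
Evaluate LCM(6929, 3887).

159367

6929 = 13² · 41; 3887 = 13² · 23
max exponents: 13² · 23 · 41 = 159367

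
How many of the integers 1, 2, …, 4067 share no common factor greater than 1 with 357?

Prime factors of 357: 3, 7, 17. Count integers ≤ 4067 divisible by none of them.
By inclusion–exclusion: 4067 − ⌊4067/3⌋ − ⌊4067/7⌋ − ⌊4067/17⌋ + ⌊4067/21⌋ + ⌊4067/51⌋ + ⌊4067/119⌋ − ⌊4067/357⌋ = 2187.

2187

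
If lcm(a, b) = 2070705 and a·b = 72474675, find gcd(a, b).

gcd·lcm = product, so gcd = 72474675/2070705 = 35.

35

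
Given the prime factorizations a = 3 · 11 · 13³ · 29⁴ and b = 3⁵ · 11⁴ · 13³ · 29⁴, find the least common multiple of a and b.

max exponent per prime: 3⁵ · 11⁴ · 13³ · 29⁴ = 5528394964769391

5528394964769391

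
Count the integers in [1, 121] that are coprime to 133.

98

Prime factors of 133: 7, 19. Count integers ≤ 121 divisible by none of them.
By inclusion–exclusion: 121 − ⌊121/7⌋ − ⌊121/19⌋ + ⌊121/133⌋ = 98.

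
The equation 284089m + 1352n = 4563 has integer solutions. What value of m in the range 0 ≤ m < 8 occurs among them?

Euclid: 284089 = 210·1352 + 169; 1352 = 8·169 + 0 → gcd = 169; 4563 = 169·27.
Back-substitution yields 284089·(1) + 1352·(-210) = 169, so one solution is m = 1·27 = 27, n = -210·27 = -5670.
Solutions in m differ by 1352/169 = 8; the one in [0, 8) is 27 mod 8 = 3.

3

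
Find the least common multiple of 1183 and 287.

gcd first: 1183 = 4·287 + 35; 287 = 8·35 + 7; 35 = 5·7 + 0 → gcd = 7
lcm = 1183·287/gcd = 339521/7 = 48503

48503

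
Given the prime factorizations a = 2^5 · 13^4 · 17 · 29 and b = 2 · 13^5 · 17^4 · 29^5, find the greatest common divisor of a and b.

min exponent per shared prime: 2 · 13^4 · 17 · 29 = 28161146

28161146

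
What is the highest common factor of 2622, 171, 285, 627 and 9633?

57

gcd(2622, 171): 2622 = 15·171 + 57; 171 = 3·57 + 0 → 57
gcd(57, 285): 285 = 5·57 + 0 → 57
gcd(57, 627): 627 = 11·57 + 0 → 57
gcd(57, 9633): 9633 = 169·57 + 0 → 57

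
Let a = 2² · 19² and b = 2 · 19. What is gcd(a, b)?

min exponent per shared prime: 2 · 19 = 38

38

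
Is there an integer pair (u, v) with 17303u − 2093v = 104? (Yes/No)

gcd(17303, 2093): 17303 = 8·2093 + 559; 2093 = 3·559 + 416; 559 = 1·416 + 143; 416 = 2·143 + 130; 143 = 1·130 + 13; 130 = 10·13 + 0 → 13
13 divides 104, so a solution exists.

Yes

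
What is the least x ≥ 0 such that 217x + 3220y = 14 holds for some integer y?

282

Euclid: 3220 = 14·217 + 182; 217 = 1·182 + 35; 182 = 5·35 + 7; 35 = 5·7 + 0 → gcd = 7; 14 = 7·2.
Back-substitution yields 217·(-89) + 3220·(6) = 7, so one solution is x = -89·2 = -178, y = 6·2 = 12.
Solutions in x differ by 3220/7 = 460; the one in [0, 460) is -178 mod 460 = 282.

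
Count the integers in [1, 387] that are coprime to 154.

Prime factors of 154: 2, 7, 11. Count integers ≤ 387 divisible by none of them.
By inclusion–exclusion: 387 − ⌊387/2⌋ − ⌊387/7⌋ − ⌊387/11⌋ + ⌊387/14⌋ + ⌊387/22⌋ + ⌊387/77⌋ − ⌊387/154⌋ = 151.

151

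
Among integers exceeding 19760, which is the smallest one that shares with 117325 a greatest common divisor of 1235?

20995

gcd(t, 117325) = 1235 forces 1235 | t; write t = 1235s. Then gcd(1235s, 1235·95) = 1235·gcd(s, 95), so need gcd(s, 95) = 1.
1235s > 19760 gives s ≥ 17. The least s ≥ 17 coprime to 95 is 17, so t = 1235·17 = 20995.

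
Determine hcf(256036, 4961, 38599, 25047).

gcd(256036, 4961): 256036 = 51·4961 + 3025; 4961 = 1·3025 + 1936; 3025 = 1·1936 + 1089; 1936 = 1·1089 + 847; 1089 = 1·847 + 242; 847 = 3·242 + 121; 242 = 2·121 + 0 → 121
gcd(121, 38599): 38599 = 319·121 + 0 → 121
gcd(121, 25047): 25047 = 207·121 + 0 → 121

121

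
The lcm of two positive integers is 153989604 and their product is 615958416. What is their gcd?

4

gcd·lcm = product, so gcd = 615958416/153989604 = 4.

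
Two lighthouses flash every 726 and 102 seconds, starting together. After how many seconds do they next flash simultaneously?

726 = 2 · 3 · 11²; 102 = 2 · 3 · 17
max exponents: 2 · 3 · 11² · 17 = 12342

12342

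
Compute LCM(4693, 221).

gcd first: 4693 = 21·221 + 52; 221 = 4·52 + 13; 52 = 4·13 + 0 → gcd = 13
lcm = 4693·221/gcd = 1037153/13 = 79781

79781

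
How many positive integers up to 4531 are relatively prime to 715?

Prime factors of 715: 5, 11, 13. Count integers ≤ 4531 divisible by none of them.
By inclusion–exclusion: 4531 − ⌊4531/5⌋ − ⌊4531/11⌋ − ⌊4531/13⌋ + ⌊4531/55⌋ + ⌊4531/65⌋ + ⌊4531/143⌋ − ⌊4531/715⌋ = 3042.

3042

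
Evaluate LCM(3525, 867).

1018725

3525 = 3 · 5² · 47; 867 = 3 · 17²
max exponents: 3 · 5² · 17² · 47 = 1018725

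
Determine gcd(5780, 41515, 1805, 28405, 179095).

5

gcd(5780, 41515): 41515 = 7·5780 + 1055; 5780 = 5·1055 + 505; 1055 = 2·505 + 45; 505 = 11·45 + 10; 45 = 4·10 + 5; 10 = 2·5 + 0 → 5
gcd(5, 1805): 1805 = 361·5 + 0 → 5
gcd(5, 28405): 28405 = 5681·5 + 0 → 5
gcd(5, 179095): 179095 = 35819·5 + 0 → 5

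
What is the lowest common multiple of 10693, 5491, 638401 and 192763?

lcm(10693, 5491) = 10693·5491/gcd = 58715263/289 = 203167
lcm(203167, 638401) = 203167·638401/gcd = 129702015967/289 = 448795903
lcm(448795903, 192763) = 448795903·192763/gcd = 86511244649989/289 = 299346867301

299346867301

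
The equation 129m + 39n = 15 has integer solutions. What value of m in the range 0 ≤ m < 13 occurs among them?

11

Euclid: 129 = 3·39 + 12; 39 = 3·12 + 3; 12 = 4·3 + 0 → gcd = 3; 15 = 3·5.
Back-substitution yields 129·(-3) + 39·(10) = 3, so one solution is m = -3·5 = -15, n = 10·5 = 50.
Solutions in m differ by 39/3 = 13; the one in [0, 13) is -15 mod 13 = 11.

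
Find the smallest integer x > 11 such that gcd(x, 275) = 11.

22

gcd(x, 275) = 11 forces 11 | x; write x = 11s. Then gcd(11s, 11·25) = 11·gcd(s, 25), so need gcd(s, 25) = 1.
11s > 11 gives s ≥ 2. The least s ≥ 2 coprime to 25 is 2, so x = 11·2 = 22.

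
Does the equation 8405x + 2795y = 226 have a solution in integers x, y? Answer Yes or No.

By Bézout, 8405x + 2795y = 226 has integer solutions iff gcd(8405, 2795) | 226.
Euclid: 8405 = 3·2795 + 20; 2795 = 139·20 + 15; 20 = 1·15 + 5; 15 = 3·5 + 0. gcd = 5; 226 mod 5 = 1. No.

No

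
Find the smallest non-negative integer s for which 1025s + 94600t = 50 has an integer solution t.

gcd(1025, 94600) = 25 (Euclid: 94600 = 92·1025 + 300; 1025 = 3·300 + 125; 300 = 2·125 + 50; 125 = 2·50 + 25; 50 = 2·25 + 0), and 25 | 50.
Extended Euclid: 1025·(1569) + 94600·(-17) = 25. Scale by 2: s₀ = 3138.
General solution s = s₀ + 3784k; reducing mod 3784 gives s = 3138 (and t = -34).

3138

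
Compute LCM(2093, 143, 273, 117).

2093 = 7 · 13 · 23; 143 = 11 · 13; 273 = 3 · 7 · 13; 117 = 3² · 13
lcm takes max exponent of each prime: 3² · 7 · 11 · 13 · 23 = 207207

207207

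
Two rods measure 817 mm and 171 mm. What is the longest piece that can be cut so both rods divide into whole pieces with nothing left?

19

Euclid: 817 = 4·171 + 133; 171 = 1·133 + 38; 133 = 3·38 + 19; 38 = 2·19 + 0. Last nonzero remainder: 19.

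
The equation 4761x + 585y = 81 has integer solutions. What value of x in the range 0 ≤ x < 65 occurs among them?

Reduce mod 585: 4761x ≡ 81 (mod 585). With g = gcd(4761, 585) = 9 dividing 81, divide through: 529x ≡ 9 (mod 65).
Since gcd(529, 65) = 1, x ≡ 9·(529)⁻¹ ≡ 1 (mod 65). Smallest non-negative: 1.

1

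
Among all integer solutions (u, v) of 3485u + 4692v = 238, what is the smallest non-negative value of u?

gcd(3485, 4692) = 17 (Euclid: 4692 = 1·3485 + 1207; 3485 = 2·1207 + 1071; 1207 = 1·1071 + 136; 1071 = 7·136 + 119; 136 = 1·119 + 17; 119 = 7·17 + 0), and 17 | 238.
Extended Euclid: 3485·(-35) + 4692·(26) = 17. Scale by 14: u₀ = -490.
General solution u = u₀ + 276t; reducing mod 276 gives u = 62 (and v = -46).

62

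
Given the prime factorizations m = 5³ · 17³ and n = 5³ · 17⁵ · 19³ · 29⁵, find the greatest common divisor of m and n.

614125

min exponent per shared prime: 5³ · 17³ = 614125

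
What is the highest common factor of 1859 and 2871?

1859 = 11 · 13²
2871 = 3² · 11 · 29
Common: 11 = 11

11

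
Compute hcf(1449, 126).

Euclid: 1449 = 11·126 + 63; 126 = 2·63 + 0. Last nonzero remainder: 63.

63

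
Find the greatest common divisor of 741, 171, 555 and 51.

gcd(741, 171): 741 = 4·171 + 57; 171 = 3·57 + 0 → 57
gcd(57, 555): 555 = 9·57 + 42; 57 = 1·42 + 15; 42 = 2·15 + 12; 15 = 1·12 + 3; 12 = 4·3 + 0 → 3
gcd(3, 51): 51 = 17·3 + 0 → 3

3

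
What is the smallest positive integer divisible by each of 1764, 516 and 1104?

1764 = 2² · 3² · 7²; 516 = 2² · 3 · 43; 1104 = 2⁴ · 3 · 23
lcm takes max exponent of each prime: 2⁴ · 3² · 7² · 23 · 43 = 6978384

6978384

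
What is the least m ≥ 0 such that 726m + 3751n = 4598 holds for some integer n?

27

gcd(726, 3751) = 121 (Euclid: 3751 = 5·726 + 121; 726 = 6·121 + 0), and 121 | 4598.
Extended Euclid: 726·(-5) + 3751·(1) = 121. Scale by 38: m₀ = -190.
General solution m = m₀ + 31t; reducing mod 31 gives m = 27 (and n = -4).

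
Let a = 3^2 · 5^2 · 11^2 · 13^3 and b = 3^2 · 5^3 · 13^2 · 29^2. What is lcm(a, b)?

max exponent per prime: 3^2 · 5^3 · 11^2 · 13^3 · 29^2 = 251515031625

251515031625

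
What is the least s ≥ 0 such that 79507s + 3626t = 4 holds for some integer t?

2244

gcd(79507, 3626) = 1 (Euclid: 79507 = 21·3626 + 3361; 3626 = 1·3361 + 265; 3361 = 12·265 + 181; 265 = 1·181 + 84; 181 = 2·84 + 13; 84 = 6·13 + 6; 13 = 2·6 + 1; 6 = 6·1 + 0), and 1 | 4.
Extended Euclid: 79507·(561) + 3626·(-12301) = 1. Scale by 4: s₀ = 2244.
General solution s = s₀ + 3626k; reducing mod 3626 gives s = 2244 (and t = -49204).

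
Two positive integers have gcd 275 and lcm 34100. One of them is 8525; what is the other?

a·b = gcd·lcm = 275·34100 = 9377500, so b = 9377500/8525 = 1100.

1100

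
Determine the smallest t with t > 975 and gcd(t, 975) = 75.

1050

gcd(t, 975) = 75 forces 75 | t; write t = 75s. Then gcd(75s, 75·13) = 75·gcd(s, 13), so need gcd(s, 13) = 1.
75s > 975 gives s ≥ 14. The least s ≥ 14 coprime to 13 is 14, so t = 75·14 = 1050.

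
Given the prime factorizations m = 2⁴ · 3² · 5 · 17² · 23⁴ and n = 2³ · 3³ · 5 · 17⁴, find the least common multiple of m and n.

max exponent per prime: 2⁴ · 3³ · 5 · 17⁴ · 23⁴ = 50484816347760

50484816347760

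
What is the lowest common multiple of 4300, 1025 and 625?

4407500

4300 = 2² · 5² · 43; 1025 = 5² · 41; 625 = 5⁴
lcm takes max exponent of each prime: 2² · 5⁴ · 41 · 43 = 4407500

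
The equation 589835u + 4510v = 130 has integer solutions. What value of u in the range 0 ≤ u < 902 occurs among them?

Euclid: 589835 = 130·4510 + 3535; 4510 = 1·3535 + 975; 3535 = 3·975 + 610; 975 = 1·610 + 365; 610 = 1·365 + 245; 365 = 1·245 + 120; 245 = 2·120 + 5; 120 = 24·5 + 0 → gcd = 5; 130 = 5·26.
Back-substitution yields 589835·(37) + 4510·(-4839) = 5, so one solution is u = 37·26 = 962, v = -4839·26 = -125814.
Solutions in u differ by 4510/5 = 902; the one in [0, 902) is 962 mod 902 = 60.

60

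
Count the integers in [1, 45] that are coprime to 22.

Prime factors of 22: 2, 11. Count integers ≤ 45 divisible by none of them.
By inclusion–exclusion: 45 − ⌊45/2⌋ − ⌊45/11⌋ + ⌊45/22⌋ = 21.

21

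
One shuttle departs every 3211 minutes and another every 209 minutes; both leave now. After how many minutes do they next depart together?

3211 = 13² · 19; 209 = 11 · 19
max exponents: 11 · 13² · 19 = 35321

35321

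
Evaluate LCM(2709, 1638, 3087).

lcm(2709, 1638) = 2709·1638/gcd = 4437342/63 = 70434
lcm(70434, 3087) = 70434·3087/gcd = 217429758/63 = 3451266

3451266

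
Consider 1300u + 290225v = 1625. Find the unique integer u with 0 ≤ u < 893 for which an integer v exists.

671

Reduce mod 290225: 1300u ≡ 1625 (mod 290225). With g = gcd(1300, 290225) = 325 dividing 1625, divide through: 4u ≡ 5 (mod 893).
Since gcd(4, 893) = 1, u ≡ 5·(4)⁻¹ ≡ 671 (mod 893). Smallest non-negative: 671.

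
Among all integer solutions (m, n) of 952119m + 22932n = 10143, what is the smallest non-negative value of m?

gcd(952119, 22932) = 441 (Euclid: 952119 = 41·22932 + 11907; 22932 = 1·11907 + 11025; 11907 = 1·11025 + 882; 11025 = 12·882 + 441; 882 = 2·441 + 0), and 441 | 10143.
Extended Euclid: 952119·(-25) + 22932·(1038) = 441. Scale by 23: m₀ = -575.
General solution m = m₀ + 52t; reducing mod 52 gives m = 49 (and n = -2034).

49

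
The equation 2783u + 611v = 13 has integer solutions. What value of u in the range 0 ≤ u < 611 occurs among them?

429

gcd(2783, 611) = 1 (Euclid: 2783 = 4·611 + 339; 611 = 1·339 + 272; 339 = 1·272 + 67; 272 = 4·67 + 4; 67 = 16·4 + 3; 4 = 1·3 + 1; 3 = 3·1 + 0), and 1 | 13.
Extended Euclid: 2783·(-155) + 611·(706) = 1. Scale by 13: u₀ = -2015.
General solution u = u₀ + 611t; reducing mod 611 gives u = 429 (and v = -1954).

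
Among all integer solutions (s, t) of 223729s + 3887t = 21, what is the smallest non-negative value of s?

3398

gcd(223729, 3887) = 1 (Euclid: 223729 = 57·3887 + 2170; 3887 = 1·2170 + 1717; 2170 = 1·1717 + 453; 1717 = 3·453 + 358; 453 = 1·358 + 95; 358 = 3·95 + 73; 95 = 1·73 + 22; 73 = 3·22 + 7; 22 = 3·7 + 1; 7 = 7·1 + 0), and 1 | 21.
Extended Euclid: 223729·(532) + 3887·(-30621) = 1. Scale by 21: s₀ = 11172.
General solution s = s₀ + 3887k; reducing mod 3887 gives s = 3398 (and t = -195583).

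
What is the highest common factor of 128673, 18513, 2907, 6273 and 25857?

153

gcd(128673, 18513): 128673 = 6·18513 + 17595; 18513 = 1·17595 + 918; 17595 = 19·918 + 153; 918 = 6·153 + 0 → 153
gcd(153, 2907): 2907 = 19·153 + 0 → 153
gcd(153, 6273): 6273 = 41·153 + 0 → 153
gcd(153, 25857): 25857 = 169·153 + 0 → 153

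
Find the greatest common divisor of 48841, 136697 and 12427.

289

gcd(48841, 136697): 136697 = 2·48841 + 39015; 48841 = 1·39015 + 9826; 39015 = 3·9826 + 9537; 9826 = 1·9537 + 289; 9537 = 33·289 + 0 → 289
gcd(289, 12427): 12427 = 43·289 + 0 → 289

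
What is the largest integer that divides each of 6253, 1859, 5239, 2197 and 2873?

6253 = 13² · 37; 1859 = 11 · 13²; 5239 = 13² · 31; 2197 = 13³; 2873 = 13² · 17
gcd takes min exponent of each prime: 13² = 169

169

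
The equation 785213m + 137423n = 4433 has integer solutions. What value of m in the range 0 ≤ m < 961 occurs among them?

Euclid: 785213 = 5·137423 + 98098; 137423 = 1·98098 + 39325; 98098 = 2·39325 + 19448; 39325 = 2·19448 + 429; 19448 = 45·429 + 143; 429 = 3·143 + 0 → gcd = 143; 4433 = 143·31.
Back-substitution yields 785213·(318) + 137423·(-1817) = 143, so one solution is m = 318·31 = 9858, n = -1817·31 = -56327.
Solutions in m differ by 137423/143 = 961; the one in [0, 961) is 9858 mod 961 = 248.

248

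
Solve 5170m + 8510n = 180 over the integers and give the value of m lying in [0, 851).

56

Euclid: 8510 = 1·5170 + 3340; 5170 = 1·3340 + 1830; 3340 = 1·1830 + 1510; 1830 = 1·1510 + 320; 1510 = 4·320 + 230; 320 = 1·230 + 90; 230 = 2·90 + 50; 90 = 1·50 + 40; 50 = 1·40 + 10; 40 = 4·10 + 0 → gcd = 10; 180 = 10·18.
Back-substitution yields 5170·(-186) + 8510·(113) = 10, so one solution is m = -186·18 = -3348, n = 113·18 = 2034.
Solutions in m differ by 8510/10 = 851; the one in [0, 851) is -3348 mod 851 = 56.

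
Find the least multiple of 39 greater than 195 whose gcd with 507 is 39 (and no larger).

507 = 39·13. Any m with gcd(m, 507) = 39 is a multiple of 39, say 39s, with s coprime to 13.
Need s > 195/39, so s ≥ 6. First s ≥ 6 with gcd(s, 13) = 1 is s = 6. Thus m = 39·6 = 234.

234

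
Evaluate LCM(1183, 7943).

1183 = 7 · 13²; 7943 = 13² · 47
max exponents: 7 · 13² · 47 = 55601

55601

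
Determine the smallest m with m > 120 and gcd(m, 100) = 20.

140

gcd(m, 100) = 20 forces 20 | m; write m = 20s. Then gcd(20s, 20·5) = 20·gcd(s, 5), so need gcd(s, 5) = 1.
20s > 120 gives s ≥ 7. The least s ≥ 7 coprime to 5 is 7, so m = 20·7 = 140.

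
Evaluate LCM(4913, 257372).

4913 = 17³; 257372 = 2² · 37² · 47
max exponents: 2² · 17³ · 37² · 47 = 1264468636

1264468636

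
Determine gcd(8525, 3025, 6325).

8525 = 5² · 11 · 31; 3025 = 5² · 11²; 6325 = 5² · 11 · 23
gcd takes min exponent of each prime: 5² · 11 = 275

275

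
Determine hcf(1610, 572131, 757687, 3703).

7

gcd(1610, 572131): 572131 = 355·1610 + 581; 1610 = 2·581 + 448; 581 = 1·448 + 133; 448 = 3·133 + 49; 133 = 2·49 + 35; 49 = 1·35 + 14; 35 = 2·14 + 7; 14 = 2·7 + 0 → 7
gcd(7, 757687): 757687 = 108241·7 + 0 → 7
gcd(7, 3703): 3703 = 529·7 + 0 → 7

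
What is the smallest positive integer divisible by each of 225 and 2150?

225 = 3² · 5²; 2150 = 2 · 5² · 43
max exponents: 2 · 3² · 5² · 43 = 19350

19350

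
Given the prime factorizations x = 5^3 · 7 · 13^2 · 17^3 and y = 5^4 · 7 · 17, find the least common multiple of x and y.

max exponent per prime: 5^4 · 7 · 13^2 · 17^3 = 3632549375

3632549375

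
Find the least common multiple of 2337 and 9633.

2337 = 3 · 19 · 41; 9633 = 3 · 13² · 19
max exponents: 3 · 13² · 19 · 41 = 394953

394953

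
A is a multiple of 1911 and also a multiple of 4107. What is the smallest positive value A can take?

1911 = 3 · 7² · 13; 4107 = 3 · 37²
max exponents: 3 · 7² · 13 · 37² = 2616159

2616159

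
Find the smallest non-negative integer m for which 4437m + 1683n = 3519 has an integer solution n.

8

gcd(4437, 1683) = 153 (Euclid: 4437 = 2·1683 + 1071; 1683 = 1·1071 + 612; 1071 = 1·612 + 459; 612 = 1·459 + 153; 459 = 3·153 + 0), and 153 | 3519.
Extended Euclid: 4437·(-3) + 1683·(8) = 153. Scale by 23: m₀ = -69.
General solution m = m₀ + 11t; reducing mod 11 gives m = 8 (and n = -19).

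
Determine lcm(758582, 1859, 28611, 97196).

1473178261456044

758582 = 2 · 11 · 29² · 41; 1859 = 11 · 13²; 28611 = 3² · 11 · 17²; 97196 = 2² · 11 · 47²
lcm takes max exponent of each prime: 2² · 3² · 11 · 13² · 17² · 29² · 41 · 47² = 1473178261456044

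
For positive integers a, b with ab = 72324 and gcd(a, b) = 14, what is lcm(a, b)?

For any two positive integers, gcd × lcm equals their product. Hence lcm = 72324 / 14 = 5166.

5166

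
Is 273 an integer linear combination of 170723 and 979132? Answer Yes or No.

By Bézout, 170723m + 979132n = 273 has integer solutions iff gcd(170723, 979132) | 273.
Euclid: 979132 = 5·170723 + 125517; 170723 = 1·125517 + 45206; 125517 = 2·45206 + 35105; 45206 = 1·35105 + 10101; 35105 = 3·10101 + 4802; 10101 = 2·4802 + 497; 4802 = 9·497 + 329; 497 = 1·329 + 168; 329 = 1·168 + 161; 168 = 1·161 + 7; 161 = 23·7 + 0. gcd = 7; 273 mod 7 = 0. Yes.

Yes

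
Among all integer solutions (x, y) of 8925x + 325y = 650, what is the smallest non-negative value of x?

0

Euclid: 8925 = 27·325 + 150; 325 = 2·150 + 25; 150 = 6·25 + 0 → gcd = 25; 650 = 25·26.
Back-substitution yields 8925·(-2) + 325·(55) = 25, so one solution is x = -2·26 = -52, y = 55·26 = 1430.
Solutions in x differ by 325/25 = 13; the one in [0, 13) is -52 mod 13 = 0.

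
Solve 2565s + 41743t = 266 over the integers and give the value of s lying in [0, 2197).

944

Reduce mod 41743: 2565s ≡ 266 (mod 41743). With g = gcd(2565, 41743) = 19 dividing 266, divide through: 135s ≡ 14 (mod 2197).
Since gcd(135, 2197) = 1, s ≡ 14·(135)⁻¹ ≡ 944 (mod 2197). Smallest non-negative: 944.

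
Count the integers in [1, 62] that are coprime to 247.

55

Prime factors of 247: 13, 19. Count integers ≤ 62 divisible by none of them.
By inclusion–exclusion: 62 − ⌊62/13⌋ − ⌊62/19⌋ + ⌊62/247⌋ = 55.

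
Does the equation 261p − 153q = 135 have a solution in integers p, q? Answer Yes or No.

Yes

By Bézout, 261p − 153q = 135 has integer solutions iff gcd(261, 153) | 135.
Euclid: 261 = 1·153 + 108; 153 = 1·108 + 45; 108 = 2·45 + 18; 45 = 2·18 + 9; 18 = 2·9 + 0. gcd = 9; 135 mod 9 = 0. Yes.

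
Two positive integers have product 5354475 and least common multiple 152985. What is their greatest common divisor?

35

gcd·lcm = product, so gcd = 5354475/152985 = 35.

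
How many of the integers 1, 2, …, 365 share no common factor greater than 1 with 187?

Prime factors of 187: 11, 17. Count integers ≤ 365 divisible by none of them.
By inclusion–exclusion: 365 − ⌊365/11⌋ − ⌊365/17⌋ + ⌊365/187⌋ = 312.

312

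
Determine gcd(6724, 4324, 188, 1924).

6724 = 2² · 41²; 4324 = 2² · 23 · 47; 188 = 2² · 47; 1924 = 2² · 13 · 37
gcd takes min exponent of each prime: 2² = 4

4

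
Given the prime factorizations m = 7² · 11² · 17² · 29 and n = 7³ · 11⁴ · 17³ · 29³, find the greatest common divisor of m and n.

min exponent per shared prime: 7² · 11² · 17² · 29 = 49690949

49690949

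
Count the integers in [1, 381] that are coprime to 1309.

1309 = 7·11·17. Inclusion–exclusion on these primes:
381 − ⌊381/7⌋ − ⌊381/11⌋ − ⌊381/17⌋ + ⌊381/77⌋ + ⌊381/119⌋ + ⌊381/187⌋ − ⌊381/1309⌋ = 280

280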